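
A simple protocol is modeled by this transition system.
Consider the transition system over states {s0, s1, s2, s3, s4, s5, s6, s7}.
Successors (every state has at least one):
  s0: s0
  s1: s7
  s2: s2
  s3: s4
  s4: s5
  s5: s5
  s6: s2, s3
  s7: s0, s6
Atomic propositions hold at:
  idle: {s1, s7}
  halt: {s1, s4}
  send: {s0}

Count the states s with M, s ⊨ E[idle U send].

E[idle U send]: least fixpoint, start Z0 = Sat(send) = {s0}, add states in Sat(idle) with some successor in Z. Z1 = {s0, s7}; Z2 = {s0, s1, s7}; fixed.
Sat(E[idle U send]) = {s0, s1, s7}
|Sat(E[idle U send])| = |{s0, s1, s7}| = 3.

3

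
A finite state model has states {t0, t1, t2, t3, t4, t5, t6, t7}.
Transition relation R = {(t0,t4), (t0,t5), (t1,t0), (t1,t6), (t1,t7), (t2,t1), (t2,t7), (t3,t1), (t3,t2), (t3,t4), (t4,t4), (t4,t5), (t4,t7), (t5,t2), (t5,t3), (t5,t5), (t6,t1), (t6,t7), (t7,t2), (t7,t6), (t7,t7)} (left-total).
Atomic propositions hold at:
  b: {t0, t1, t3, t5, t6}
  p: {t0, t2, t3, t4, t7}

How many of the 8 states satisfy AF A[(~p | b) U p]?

Sat(~p) = {t1, t5, t6}
Sat(~p | b) = {t0, t1, t3, t5, t6}
A[(~p | b) U p]: least fixpoint, start Z0 = Sat(p) = {t0, t2, t3, t4, t7}, add states in Sat(~p | b) with every successor in Z. Already a fixed point.
Sat(A[(~p | b) U p]) = {t0, t2, t3, t4, t7}
AF A[(~p | b) U p]: least fixpoint, start Z0 = {t0, t2, t3, t4, t7}, add states with every successor in Z. Already a fixed point.
Sat(AF A[(~p | b) U p]) = {t0, t2, t3, t4, t7}
|Sat(AF A[(~p | b) U p])| = |{t0, t2, t3, t4, t7}| = 5.

5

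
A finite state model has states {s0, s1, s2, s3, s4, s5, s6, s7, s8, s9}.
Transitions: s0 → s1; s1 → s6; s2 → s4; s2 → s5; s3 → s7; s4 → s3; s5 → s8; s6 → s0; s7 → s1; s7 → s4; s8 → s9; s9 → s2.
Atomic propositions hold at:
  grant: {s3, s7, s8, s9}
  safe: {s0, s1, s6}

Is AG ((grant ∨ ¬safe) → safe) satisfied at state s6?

Sat(¬safe) = {s2, s3, s4, s5, s7, s8, s9}
Sat(grant ∨ ¬safe) = {s2, s3, s4, s5, s7, s8, s9}
Sat((grant ∨ ¬safe) → safe) = {s0, s1, s6}
AG ((grant ∨ ¬safe) → safe): greatest fixpoint, start Z0 = {s0, s1, s6}, keep only states in Sat with every successor in Z. Already a fixed point.
Sat(AG ((grant ∨ ¬safe) → safe)) = {s0, s1, s6}
s6 ∈ Sat(AG ((grant ∨ ¬safe) → safe)) = {s0, s1, s6}, so the formula holds at s6.

Yes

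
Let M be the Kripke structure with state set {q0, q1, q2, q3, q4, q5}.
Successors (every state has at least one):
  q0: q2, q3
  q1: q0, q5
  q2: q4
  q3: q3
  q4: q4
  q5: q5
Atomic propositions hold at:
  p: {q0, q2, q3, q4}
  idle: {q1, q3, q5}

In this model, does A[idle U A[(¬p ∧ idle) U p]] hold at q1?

Sat(¬p) = {q1, q5}
Sat(¬p ∧ idle) = {q1, q5}
A[(¬p ∧ idle) U p]: least fixpoint, start Z0 = Sat(p) = {q0, q2, q3, q4}, add states in Sat(¬p ∧ idle) with every successor in Z. Already a fixed point.
Sat(A[(¬p ∧ idle) U p]) = {q0, q2, q3, q4}
A[idle U A[(¬p ∧ idle) U p]]: least fixpoint, start Z0 = Sat(A[(¬p ∧ idle) U p]) = {q0, q2, q3, q4}, add states in Sat(idle) with every successor in Z. Already a fixed point.
Sat(A[idle U A[(¬p ∧ idle) U p]]) = {q0, q2, q3, q4}
q1 ∉ Sat(A[idle U A[(¬p ∧ idle) U p]]) = {q0, q2, q3, q4}, so the formula does not hold at q1.

No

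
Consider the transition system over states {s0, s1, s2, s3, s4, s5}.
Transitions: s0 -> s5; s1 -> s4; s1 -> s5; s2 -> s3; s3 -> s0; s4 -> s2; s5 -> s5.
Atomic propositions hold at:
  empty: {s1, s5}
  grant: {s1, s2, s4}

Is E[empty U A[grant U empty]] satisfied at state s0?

No

A[grant U empty]: least fixpoint, start Z0 = Sat(empty) = {s1, s5}, add states in Sat(grant) with every successor in Z. Already a fixed point.
Sat(A[grant U empty]) = {s1, s5}
E[empty U A[grant U empty]]: least fixpoint, start Z0 = Sat(A[grant U empty]) = {s1, s5}, add states in Sat(empty) with some successor in Z. Already a fixed point.
Sat(E[empty U A[grant U empty]]) = {s1, s5}
s0 ∉ Sat(E[empty U A[grant U empty]]) = {s1, s5}, so the formula does not hold at s0.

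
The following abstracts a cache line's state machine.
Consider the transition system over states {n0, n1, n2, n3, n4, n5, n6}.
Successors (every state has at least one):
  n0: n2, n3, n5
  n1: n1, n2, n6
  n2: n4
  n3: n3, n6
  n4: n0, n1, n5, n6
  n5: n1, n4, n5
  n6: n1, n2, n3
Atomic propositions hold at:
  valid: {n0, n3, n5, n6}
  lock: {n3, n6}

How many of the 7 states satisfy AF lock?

AF lock: least fixpoint, start Z0 = {n3, n6}, add states with every successor in Z. Already a fixed point.
Sat(AF lock) = {n3, n6}
|Sat(AF lock)| = |{n3, n6}| = 2.

2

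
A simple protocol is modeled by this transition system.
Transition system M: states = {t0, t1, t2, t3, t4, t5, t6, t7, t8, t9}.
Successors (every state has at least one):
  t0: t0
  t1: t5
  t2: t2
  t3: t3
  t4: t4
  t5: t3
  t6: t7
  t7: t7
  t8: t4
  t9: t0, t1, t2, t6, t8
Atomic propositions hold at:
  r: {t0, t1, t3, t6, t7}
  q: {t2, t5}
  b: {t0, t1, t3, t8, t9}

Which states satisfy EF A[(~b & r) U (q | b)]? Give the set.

{t0, t1, t2, t3, t5, t8, t9}

Sat(~b) = {t2, t4, t5, t6, t7}
Sat(~b & r) = {t6, t7}
Sat(q | b) = {t0, t1, t2, t3, t5, t8, t9}
A[(~b & r) U (q | b)]: least fixpoint, start Z0 = Sat((q | b)) = {t0, t1, t2, t3, t5, t8, t9}, add states in Sat(~b & r) with every successor in Z. Already a fixed point.
Sat(A[(~b & r) U (q | b)]) = {t0, t1, t2, t3, t5, t8, t9}
EF A[(~b & r) U (q | b)]: least fixpoint, start Z0 = {t0, t1, t2, t3, t5, t8, t9}, add states with some successor in Z. Already a fixed point.
Sat(EF A[(~b & r) U (q | b)]) = {t0, t1, t2, t3, t5, t8, t9}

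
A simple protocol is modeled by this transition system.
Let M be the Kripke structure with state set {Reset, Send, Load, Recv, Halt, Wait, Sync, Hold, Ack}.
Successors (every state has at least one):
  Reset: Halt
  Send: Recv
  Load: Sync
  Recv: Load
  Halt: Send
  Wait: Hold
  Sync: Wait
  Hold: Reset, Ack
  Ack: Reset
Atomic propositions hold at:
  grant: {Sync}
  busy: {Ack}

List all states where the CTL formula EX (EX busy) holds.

{Wait}

Sat(EX busy) = {s : some successor in {Ack}} = {Hold}
Sat(EX (EX busy)) = {s : some successor in {Hold}} = {Wait}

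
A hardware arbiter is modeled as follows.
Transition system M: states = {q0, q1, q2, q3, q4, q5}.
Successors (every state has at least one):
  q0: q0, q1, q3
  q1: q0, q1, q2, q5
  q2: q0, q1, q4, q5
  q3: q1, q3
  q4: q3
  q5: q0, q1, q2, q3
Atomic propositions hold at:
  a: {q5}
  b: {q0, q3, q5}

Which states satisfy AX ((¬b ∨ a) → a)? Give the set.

{q4}

Sat(¬b) = {q1, q2, q4}
Sat(¬b ∨ a) = {q1, q2, q4, q5}
Sat((¬b ∨ a) → a) = {q0, q3, q5}
Sat(AX ((¬b ∨ a) → a)) = {s : every successor in {q0, q3, q5}} = {q4}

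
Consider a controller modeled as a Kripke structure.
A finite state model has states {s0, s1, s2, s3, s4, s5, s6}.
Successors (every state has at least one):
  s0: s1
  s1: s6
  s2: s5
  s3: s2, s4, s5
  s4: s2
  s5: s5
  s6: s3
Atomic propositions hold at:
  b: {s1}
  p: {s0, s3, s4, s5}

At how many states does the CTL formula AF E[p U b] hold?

2

E[p U b]: least fixpoint, start Z0 = Sat(b) = {s1}, add states in Sat(p) with some successor in Z. Z1 = {s0, s1}; fixed.
Sat(E[p U b]) = {s0, s1}
AF E[p U b]: least fixpoint, start Z0 = {s0, s1}, add states with every successor in Z. Already a fixed point.
Sat(AF E[p U b]) = {s0, s1}
|Sat(AF E[p U b])| = |{s0, s1}| = 2.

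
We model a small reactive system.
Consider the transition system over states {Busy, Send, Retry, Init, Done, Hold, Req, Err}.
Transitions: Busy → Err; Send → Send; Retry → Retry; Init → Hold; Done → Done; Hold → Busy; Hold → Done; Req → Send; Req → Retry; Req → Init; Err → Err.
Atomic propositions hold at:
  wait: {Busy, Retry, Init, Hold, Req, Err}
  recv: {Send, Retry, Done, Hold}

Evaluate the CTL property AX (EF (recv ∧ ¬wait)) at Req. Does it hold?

No

Sat(¬wait) = {Send, Done}
Sat(recv ∧ ¬wait) = {Send, Done}
EF (recv ∧ ¬wait): least fixpoint, start Z0 = {Send, Done}, add states with some successor in Z. Z1 = {Send, Done, Hold, Req}; Z2 = {Send, Init, Done, Hold, Req}; fixed.
Sat(EF (recv ∧ ¬wait)) = {Send, Init, Done, Hold, Req}
Sat(AX (EF (recv ∧ ¬wait))) = {s : every successor in {Send, Init, Done, Hold, Req}} = {Send, Init, Done}
Req ∉ Sat(AX (EF (recv ∧ ¬wait))) = {Send, Init, Done}, so the formula does not hold at Req.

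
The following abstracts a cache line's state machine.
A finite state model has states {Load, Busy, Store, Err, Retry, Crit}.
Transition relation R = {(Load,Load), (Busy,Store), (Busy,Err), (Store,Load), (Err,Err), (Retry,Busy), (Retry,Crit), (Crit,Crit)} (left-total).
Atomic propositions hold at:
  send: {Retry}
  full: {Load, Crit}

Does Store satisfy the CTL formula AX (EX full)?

Sat(EX full) = {s : some successor in {Load, Crit}} = {Load, Store, Retry, Crit}
Sat(AX (EX full)) = {s : every successor in {Load, Store, Retry, Crit}} = {Load, Store, Crit}
Store ∈ Sat(AX (EX full)) = {Load, Store, Crit}, so the formula holds at Store.

Yes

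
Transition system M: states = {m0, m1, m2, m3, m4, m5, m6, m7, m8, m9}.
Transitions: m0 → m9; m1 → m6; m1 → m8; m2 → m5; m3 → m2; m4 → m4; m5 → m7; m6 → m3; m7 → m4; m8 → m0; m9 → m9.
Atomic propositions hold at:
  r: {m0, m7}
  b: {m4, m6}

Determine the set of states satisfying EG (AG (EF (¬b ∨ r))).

{m0, m8, m9}

Sat(¬b) = {m0, m1, m2, m3, m5, m7, m8, m9}
Sat(¬b ∨ r) = {m0, m1, m2, m3, m5, m7, m8, m9}
EF (¬b ∨ r): least fixpoint, start Z0 = {m0, m1, m2, m3, m5, m7, m8, m9}, add states with some successor in Z. Z1 = {m0, m1, m2, m3, m5, m6, m7, m8, m9}; fixed.
Sat(EF (¬b ∨ r)) = {m0, m1, m2, m3, m5, m6, m7, m8, m9}
AG (EF (¬b ∨ r)): greatest fixpoint, start Z0 = {m0, m1, m2, m3, m5, m6, m7, m8, m9}, keep only states in Sat with every successor in Z. Z1 = {m0, m1, m2, m3, m5, m6, m8, m9}; Z2 = {m0, m1, m2, m3, m6, m8, m9}; Z3 = {m0, m1, m3, m6, m8, m9}; Z4 = {m0, m1, m6, m8, m9}; Z5 = {m0, m1, m8, m9}; Z6 = {m0, m8, m9}; fixed.
Sat(AG (EF (¬b ∨ r))) = {m0, m8, m9}
EG (AG (EF (¬b ∨ r))): greatest fixpoint, start Z0 = {m0, m8, m9}, keep only states in Sat with some successor in Z. Already a fixed point.
Sat(EG (AG (EF (¬b ∨ r)))) = {m0, m8, m9}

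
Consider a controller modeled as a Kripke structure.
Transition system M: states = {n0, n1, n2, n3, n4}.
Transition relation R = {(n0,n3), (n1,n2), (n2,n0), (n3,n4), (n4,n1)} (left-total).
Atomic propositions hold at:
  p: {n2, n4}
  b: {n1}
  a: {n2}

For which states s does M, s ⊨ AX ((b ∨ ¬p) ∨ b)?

{n0, n2, n4}

Sat(¬p) = {n0, n1, n3}
Sat(b ∨ ¬p) = {n0, n1, n3}
Sat((b ∨ ¬p) ∨ b) = {n0, n1, n3}
Sat(AX ((b ∨ ¬p) ∨ b)) = {s : every successor in {n0, n1, n3}} = {n0, n2, n4}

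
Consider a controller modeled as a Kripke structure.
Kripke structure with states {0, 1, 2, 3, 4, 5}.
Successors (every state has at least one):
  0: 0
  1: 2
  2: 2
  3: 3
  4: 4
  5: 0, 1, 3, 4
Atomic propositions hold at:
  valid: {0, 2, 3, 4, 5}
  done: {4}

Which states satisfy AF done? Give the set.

{4}

AF done: least fixpoint, start Z0 = {4}, add states with every successor in Z. Already a fixed point.
Sat(AF done) = {4}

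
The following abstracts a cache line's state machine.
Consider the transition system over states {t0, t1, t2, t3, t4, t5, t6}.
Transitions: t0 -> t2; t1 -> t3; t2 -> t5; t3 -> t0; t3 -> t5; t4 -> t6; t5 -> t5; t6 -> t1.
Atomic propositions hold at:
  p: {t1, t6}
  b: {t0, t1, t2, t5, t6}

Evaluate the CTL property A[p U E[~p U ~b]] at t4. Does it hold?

Yes

Sat(~p) = {t0, t2, t3, t4, t5}
Sat(~b) = {t3, t4}
E[~p U ~b]: least fixpoint, start Z0 = Sat(~b) = {t3, t4}, add states in Sat(~p) with some successor in Z. Already a fixed point.
Sat(E[~p U ~b]) = {t3, t4}
A[p U E[~p U ~b]]: least fixpoint, start Z0 = Sat(E[~p U ~b]) = {t3, t4}, add states in Sat(p) with every successor in Z. Z1 = {t1, t3, t4}; Z2 = {t1, t3, t4, t6}; fixed.
Sat(A[p U E[~p U ~b]]) = {t1, t3, t4, t6}
t4 ∈ Sat(A[p U E[~p U ~b]]) = {t1, t3, t4, t6}, so the formula holds at t4.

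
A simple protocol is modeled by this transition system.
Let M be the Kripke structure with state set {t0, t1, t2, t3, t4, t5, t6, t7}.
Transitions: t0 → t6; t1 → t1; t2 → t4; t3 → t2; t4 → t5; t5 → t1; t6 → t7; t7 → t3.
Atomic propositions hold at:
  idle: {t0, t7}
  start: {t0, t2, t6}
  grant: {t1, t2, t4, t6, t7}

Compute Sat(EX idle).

Sat(EX idle) = {s : some successor in {t0, t7}} = {t6}

{t6}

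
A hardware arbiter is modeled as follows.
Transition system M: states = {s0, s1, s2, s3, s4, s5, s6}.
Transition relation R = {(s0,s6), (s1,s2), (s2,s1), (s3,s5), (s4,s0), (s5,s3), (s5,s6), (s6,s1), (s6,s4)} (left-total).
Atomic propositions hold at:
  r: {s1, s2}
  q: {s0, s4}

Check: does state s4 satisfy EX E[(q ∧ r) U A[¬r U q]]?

Sat(q ∧ r) = ∅
Sat(¬r) = {s0, s3, s4, s5, s6}
A[¬r U q]: least fixpoint, start Z0 = Sat(q) = {s0, s4}, add states in Sat(¬r) with every successor in Z. Already a fixed point.
Sat(A[¬r U q]) = {s0, s4}
E[(q ∧ r) U A[¬r U q]]: least fixpoint, start Z0 = Sat(A[¬r U q]) = {s0, s4}, add states in Sat(q ∧ r) with some successor in Z. Already a fixed point.
Sat(E[(q ∧ r) U A[¬r U q]]) = {s0, s4}
Sat(EX E[(q ∧ r) U A[¬r U q]]) = {s : some successor in {s0, s4}} = {s4, s6}
s4 ∈ Sat(EX E[(q ∧ r) U A[¬r U q]]) = {s4, s6}, so the formula holds at s4.

Yes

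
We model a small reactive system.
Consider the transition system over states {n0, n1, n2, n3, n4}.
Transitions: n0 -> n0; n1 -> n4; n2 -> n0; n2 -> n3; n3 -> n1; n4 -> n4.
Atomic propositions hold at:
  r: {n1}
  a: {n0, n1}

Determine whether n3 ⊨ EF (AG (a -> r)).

Yes

Sat(a -> r) = {n1, n2, n3, n4}
AG (a -> r): greatest fixpoint, start Z0 = {n1, n2, n3, n4}, keep only states in Sat with every successor in Z. Z1 = {n1, n3, n4}; fixed.
Sat(AG (a -> r)) = {n1, n3, n4}
EF (AG (a -> r)): least fixpoint, start Z0 = {n1, n3, n4}, add states with some successor in Z. Z1 = {n1, n2, n3, n4}; fixed.
Sat(EF (AG (a -> r))) = {n1, n2, n3, n4}
n3 ∈ Sat(EF (AG (a -> r))) = {n1, n2, n3, n4}, so the formula holds at n3.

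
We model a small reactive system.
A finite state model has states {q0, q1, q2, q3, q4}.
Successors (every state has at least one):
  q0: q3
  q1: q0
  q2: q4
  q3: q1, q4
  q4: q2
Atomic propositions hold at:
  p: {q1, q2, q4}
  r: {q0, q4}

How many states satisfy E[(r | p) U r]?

4

Sat(r | p) = {q0, q1, q2, q4}
E[(r | p) U r]: least fixpoint, start Z0 = Sat(r) = {q0, q4}, add states in Sat(r | p) with some successor in Z. Z1 = {q0, q1, q2, q4}; fixed.
Sat(E[(r | p) U r]) = {q0, q1, q2, q4}
|Sat(E[(r | p) U r])| = |{q0, q1, q2, q4}| = 4.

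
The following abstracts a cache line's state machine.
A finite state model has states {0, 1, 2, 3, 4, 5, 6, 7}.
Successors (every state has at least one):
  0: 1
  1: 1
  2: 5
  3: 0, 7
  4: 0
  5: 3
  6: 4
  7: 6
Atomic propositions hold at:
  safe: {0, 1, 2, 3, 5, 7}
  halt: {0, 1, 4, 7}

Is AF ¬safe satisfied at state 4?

Yes

Sat(¬safe) = {4, 6}
AF ¬safe: least fixpoint, start Z0 = {4, 6}, add states with every successor in Z. Z1 = {4, 6, 7}; fixed.
Sat(AF ¬safe) = {4, 6, 7}
4 ∈ Sat(AF ¬safe) = {4, 6, 7}, so the formula holds at 4.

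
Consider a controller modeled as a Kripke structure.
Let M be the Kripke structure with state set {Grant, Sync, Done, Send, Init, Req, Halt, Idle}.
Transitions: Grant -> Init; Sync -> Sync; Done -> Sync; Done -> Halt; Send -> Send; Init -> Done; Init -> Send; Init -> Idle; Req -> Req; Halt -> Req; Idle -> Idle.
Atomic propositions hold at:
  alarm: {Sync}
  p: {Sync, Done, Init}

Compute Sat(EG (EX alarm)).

Sat(EX alarm) = {s : some successor in {Sync}} = {Sync, Done}
EG (EX alarm): greatest fixpoint, start Z0 = {Sync, Done}, keep only states in Sat with some successor in Z. Already a fixed point.
Sat(EG (EX alarm)) = {Sync, Done}

{Sync, Done}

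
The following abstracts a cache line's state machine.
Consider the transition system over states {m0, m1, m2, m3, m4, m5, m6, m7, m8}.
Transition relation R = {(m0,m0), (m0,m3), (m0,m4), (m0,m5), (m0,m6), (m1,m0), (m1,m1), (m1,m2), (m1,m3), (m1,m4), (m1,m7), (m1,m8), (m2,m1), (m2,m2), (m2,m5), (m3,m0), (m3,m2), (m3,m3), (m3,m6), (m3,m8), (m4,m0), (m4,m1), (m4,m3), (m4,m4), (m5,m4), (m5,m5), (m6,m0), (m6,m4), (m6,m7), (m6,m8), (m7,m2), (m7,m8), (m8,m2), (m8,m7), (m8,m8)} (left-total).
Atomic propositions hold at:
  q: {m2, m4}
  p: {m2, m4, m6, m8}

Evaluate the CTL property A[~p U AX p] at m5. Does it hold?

No

Sat(~p) = {m0, m1, m3, m5, m7}
Sat(AX p) = {s : every successor in {m2, m4, m6, m8}} = {m7}
A[~p U AX p]: least fixpoint, start Z0 = Sat(AX p) = {m7}, add states in Sat(~p) with every successor in Z. Already a fixed point.
Sat(A[~p U AX p]) = {m7}
m5 ∉ Sat(A[~p U AX p]) = {m7}, so the formula does not hold at m5.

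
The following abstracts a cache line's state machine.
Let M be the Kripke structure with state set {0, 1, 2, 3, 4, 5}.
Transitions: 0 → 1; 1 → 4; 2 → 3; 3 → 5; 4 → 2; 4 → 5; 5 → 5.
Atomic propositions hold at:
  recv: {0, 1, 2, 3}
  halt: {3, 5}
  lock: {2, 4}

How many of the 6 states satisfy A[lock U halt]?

A[lock U halt]: least fixpoint, start Z0 = Sat(halt) = {3, 5}, add states in Sat(lock) with every successor in Z. Z1 = {2, 3, 5}; Z2 = {2, 3, 4, 5}; fixed.
Sat(A[lock U halt]) = {2, 3, 4, 5}
|Sat(A[lock U halt])| = |{2, 3, 4, 5}| = 4.

4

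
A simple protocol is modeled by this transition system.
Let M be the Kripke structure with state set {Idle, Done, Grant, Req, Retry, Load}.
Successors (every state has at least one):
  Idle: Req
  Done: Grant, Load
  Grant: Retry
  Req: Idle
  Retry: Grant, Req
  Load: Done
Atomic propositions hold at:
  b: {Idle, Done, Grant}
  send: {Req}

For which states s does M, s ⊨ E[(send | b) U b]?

{Idle, Done, Grant, Req}

Sat(send | b) = {Idle, Done, Grant, Req}
E[(send | b) U b]: least fixpoint, start Z0 = Sat(b) = {Idle, Done, Grant}, add states in Sat(send | b) with some successor in Z. Z1 = {Idle, Done, Grant, Req}; fixed.
Sat(E[(send | b) U b]) = {Idle, Done, Grant, Req}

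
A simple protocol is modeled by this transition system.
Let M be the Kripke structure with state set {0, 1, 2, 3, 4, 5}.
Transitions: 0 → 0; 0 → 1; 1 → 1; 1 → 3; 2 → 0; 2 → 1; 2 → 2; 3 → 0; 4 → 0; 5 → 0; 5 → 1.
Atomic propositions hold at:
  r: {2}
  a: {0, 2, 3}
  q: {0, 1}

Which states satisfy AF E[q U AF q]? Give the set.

{0, 1, 3, 4, 5}

AF q: least fixpoint, start Z0 = {0, 1}, add states with every successor in Z. Z1 = {0, 1, 3, 4, 5}; fixed.
Sat(AF q) = {0, 1, 3, 4, 5}
E[q U AF q]: least fixpoint, start Z0 = Sat(AF q) = {0, 1, 3, 4, 5}, add states in Sat(q) with some successor in Z. Already a fixed point.
Sat(E[q U AF q]) = {0, 1, 3, 4, 5}
AF E[q U AF q]: least fixpoint, start Z0 = {0, 1, 3, 4, 5}, add states with every successor in Z. Already a fixed point.
Sat(AF E[q U AF q]) = {0, 1, 3, 4, 5}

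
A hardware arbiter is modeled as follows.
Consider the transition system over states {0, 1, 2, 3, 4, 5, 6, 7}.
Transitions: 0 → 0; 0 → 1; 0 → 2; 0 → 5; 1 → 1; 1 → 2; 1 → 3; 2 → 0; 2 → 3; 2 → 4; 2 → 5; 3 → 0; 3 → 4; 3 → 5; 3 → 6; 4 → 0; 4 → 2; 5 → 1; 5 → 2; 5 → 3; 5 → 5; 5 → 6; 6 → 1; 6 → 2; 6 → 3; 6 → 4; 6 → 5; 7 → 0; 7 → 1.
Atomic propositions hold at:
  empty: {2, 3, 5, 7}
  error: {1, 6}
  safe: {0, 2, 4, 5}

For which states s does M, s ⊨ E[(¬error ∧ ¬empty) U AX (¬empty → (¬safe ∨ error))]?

{0, 1, 4, 5}

Sat(¬error) = {0, 2, 3, 4, 5, 7}
Sat(¬empty) = {0, 1, 4, 6}
Sat(¬error ∧ ¬empty) = {0, 4}
Sat(¬safe) = {1, 3, 6, 7}
Sat(¬safe ∨ error) = {1, 3, 6, 7}
Sat(¬empty → (¬safe ∨ error)) = {1, 2, 3, 5, 6, 7}
Sat(AX (¬empty → (¬safe ∨ error))) = {s : every successor in {1, 2, 3, 5, 6, 7}} = {1, 5}
E[(¬error ∧ ¬empty) U AX (¬empty → (¬safe ∨ error))]: least fixpoint, start Z0 = Sat(AX (¬empty → (¬safe ∨ error))) = {1, 5}, add states in Sat(¬error ∧ ¬empty) with some successor in Z. Z1 = {0, 1, 5}; Z2 = {0, 1, 4, 5}; fixed.
Sat(E[(¬error ∧ ¬empty) U AX (¬empty → (¬safe ∨ error))]) = {0, 1, 4, 5}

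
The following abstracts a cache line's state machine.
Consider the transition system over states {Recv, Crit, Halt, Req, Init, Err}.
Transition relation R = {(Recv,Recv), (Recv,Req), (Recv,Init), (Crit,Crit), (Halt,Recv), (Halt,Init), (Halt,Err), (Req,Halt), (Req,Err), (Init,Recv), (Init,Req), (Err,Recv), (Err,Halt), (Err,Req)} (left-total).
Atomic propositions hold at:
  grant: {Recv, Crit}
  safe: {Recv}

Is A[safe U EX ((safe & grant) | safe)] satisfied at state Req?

No

Sat(safe & grant) = {Recv}
Sat((safe & grant) | safe) = {Recv}
Sat(EX ((safe & grant) | safe)) = {s : some successor in {Recv}} = {Recv, Halt, Init, Err}
A[safe U EX ((safe & grant) | safe)]: least fixpoint, start Z0 = Sat(EX ((safe & grant) | safe)) = {Recv, Halt, Init, Err}, add states in Sat(safe) with every successor in Z. Already a fixed point.
Sat(A[safe U EX ((safe & grant) | safe)]) = {Recv, Halt, Init, Err}
Req ∉ Sat(A[safe U EX ((safe & grant) | safe)]) = {Recv, Halt, Init, Err}, so the formula does not hold at Req.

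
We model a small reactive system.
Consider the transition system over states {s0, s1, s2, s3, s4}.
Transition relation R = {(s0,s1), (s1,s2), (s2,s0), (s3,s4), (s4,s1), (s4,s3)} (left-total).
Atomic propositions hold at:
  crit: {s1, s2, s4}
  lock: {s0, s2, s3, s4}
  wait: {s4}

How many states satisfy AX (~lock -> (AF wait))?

3

Sat(~lock) = {s1}
AF wait: least fixpoint, start Z0 = {s4}, add states with every successor in Z. Z1 = {s3, s4}; fixed.
Sat(AF wait) = {s3, s4}
Sat(~lock -> (AF wait)) = {s0, s2, s3, s4}
Sat(AX (~lock -> (AF wait))) = {s : every successor in {s0, s2, s3, s4}} = {s1, s2, s3}
|Sat(AX (~lock -> (AF wait)))| = |{s1, s2, s3}| = 3.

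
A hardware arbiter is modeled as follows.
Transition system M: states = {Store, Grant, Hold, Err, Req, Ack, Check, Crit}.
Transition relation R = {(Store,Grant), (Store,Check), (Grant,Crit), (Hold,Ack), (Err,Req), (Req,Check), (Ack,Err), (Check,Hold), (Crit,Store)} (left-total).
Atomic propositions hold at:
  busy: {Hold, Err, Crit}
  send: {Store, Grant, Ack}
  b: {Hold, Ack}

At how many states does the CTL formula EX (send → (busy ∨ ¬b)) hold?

7

Sat(¬b) = {Store, Grant, Err, Req, Check, Crit}
Sat(busy ∨ ¬b) = {Store, Grant, Hold, Err, Req, Check, Crit}
Sat(send → (busy ∨ ¬b)) = {Store, Grant, Hold, Err, Req, Check, Crit}
Sat(EX (send → (busy ∨ ¬b))) = {s : some successor in {Store, Grant, Hold, Err, Req, Check, Crit}} = {Store, Grant, Err, Req, Ack, Check, Crit}
|Sat(EX (send → (busy ∨ ¬b)))| = |{Store, Grant, Err, Req, Ack, Check, Crit}| = 7.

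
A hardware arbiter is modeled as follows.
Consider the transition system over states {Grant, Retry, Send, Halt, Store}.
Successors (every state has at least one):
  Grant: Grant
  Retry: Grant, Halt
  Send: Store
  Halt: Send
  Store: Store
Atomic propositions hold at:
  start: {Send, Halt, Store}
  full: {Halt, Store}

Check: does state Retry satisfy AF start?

No

AF start: least fixpoint, start Z0 = {Send, Halt, Store}, add states with every successor in Z. Already a fixed point.
Sat(AF start) = {Send, Halt, Store}
Retry ∉ Sat(AF start) = {Send, Halt, Store}, so the formula does not hold at Retry.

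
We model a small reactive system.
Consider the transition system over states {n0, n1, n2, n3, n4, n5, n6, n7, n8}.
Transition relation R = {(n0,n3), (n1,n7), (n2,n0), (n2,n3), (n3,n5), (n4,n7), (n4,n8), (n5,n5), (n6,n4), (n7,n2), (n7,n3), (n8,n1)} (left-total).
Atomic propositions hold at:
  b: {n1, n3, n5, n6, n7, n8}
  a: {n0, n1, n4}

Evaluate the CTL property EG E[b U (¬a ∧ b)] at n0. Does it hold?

Sat(¬a) = {n2, n3, n5, n6, n7, n8}
Sat(¬a ∧ b) = {n3, n5, n6, n7, n8}
E[b U (¬a ∧ b)]: least fixpoint, start Z0 = Sat((¬a ∧ b)) = {n3, n5, n6, n7, n8}, add states in Sat(b) with some successor in Z. Z1 = {n1, n3, n5, n6, n7, n8}; fixed.
Sat(E[b U (¬a ∧ b)]) = {n1, n3, n5, n6, n7, n8}
EG E[b U (¬a ∧ b)]: greatest fixpoint, start Z0 = {n1, n3, n5, n6, n7, n8}, keep only states in Sat with some successor in Z. Z1 = {n1, n3, n5, n7, n8}; fixed.
Sat(EG E[b U (¬a ∧ b)]) = {n1, n3, n5, n7, n8}
n0 ∉ Sat(EG E[b U (¬a ∧ b)]) = {n1, n3, n5, n7, n8}, so the formula does not hold at n0.

No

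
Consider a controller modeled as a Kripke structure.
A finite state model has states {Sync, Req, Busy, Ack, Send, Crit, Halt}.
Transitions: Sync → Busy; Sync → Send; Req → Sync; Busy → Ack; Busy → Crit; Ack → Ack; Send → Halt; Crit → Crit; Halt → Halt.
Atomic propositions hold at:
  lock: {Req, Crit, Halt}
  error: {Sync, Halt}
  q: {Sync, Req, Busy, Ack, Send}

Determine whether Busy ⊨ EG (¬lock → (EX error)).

No

Sat(¬lock) = {Sync, Busy, Ack, Send}
Sat(EX error) = {s : some successor in {Sync, Halt}} = {Req, Send, Halt}
Sat(¬lock → (EX error)) = {Req, Send, Crit, Halt}
EG (¬lock → (EX error)): greatest fixpoint, start Z0 = {Req, Send, Crit, Halt}, keep only states in Sat with some successor in Z. Z1 = {Send, Crit, Halt}; fixed.
Sat(EG (¬lock → (EX error))) = {Send, Crit, Halt}
Busy ∉ Sat(EG (¬lock → (EX error))) = {Send, Crit, Halt}, so the formula does not hold at Busy.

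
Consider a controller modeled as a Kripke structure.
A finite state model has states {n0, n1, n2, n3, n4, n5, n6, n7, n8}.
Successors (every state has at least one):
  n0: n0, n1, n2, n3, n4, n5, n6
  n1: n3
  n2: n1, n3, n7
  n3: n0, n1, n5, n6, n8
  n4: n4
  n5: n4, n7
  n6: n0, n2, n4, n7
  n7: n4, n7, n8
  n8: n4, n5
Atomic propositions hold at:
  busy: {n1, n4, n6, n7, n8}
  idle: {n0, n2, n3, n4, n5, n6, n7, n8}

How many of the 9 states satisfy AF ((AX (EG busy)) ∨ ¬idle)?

5

EG busy: greatest fixpoint, start Z0 = {n1, n4, n6, n7, n8}, keep only states in Sat with some successor in Z. Z1 = {n4, n6, n7, n8}; fixed.
Sat(EG busy) = {n4, n6, n7, n8}
Sat(AX (EG busy)) = {s : every successor in {n4, n6, n7, n8}} = {n4, n5, n7}
Sat(¬idle) = {n1}
Sat((AX (EG busy)) ∨ ¬idle) = {n1, n4, n5, n7}
AF ((AX (EG busy)) ∨ ¬idle): least fixpoint, start Z0 = {n1, n4, n5, n7}, add states with every successor in Z. Z1 = {n1, n4, n5, n7, n8}; fixed.
Sat(AF ((AX (EG busy)) ∨ ¬idle)) = {n1, n4, n5, n7, n8}
|Sat(AF ((AX (EG busy)) ∨ ¬idle))| = |{n1, n4, n5, n7, n8}| = 5.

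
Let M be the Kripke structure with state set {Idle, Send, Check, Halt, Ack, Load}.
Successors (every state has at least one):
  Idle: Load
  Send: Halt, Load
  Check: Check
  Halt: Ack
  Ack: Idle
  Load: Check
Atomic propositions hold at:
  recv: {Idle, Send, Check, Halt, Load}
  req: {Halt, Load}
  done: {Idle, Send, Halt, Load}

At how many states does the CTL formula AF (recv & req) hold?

5

Sat(recv & req) = {Halt, Load}
AF (recv & req): least fixpoint, start Z0 = {Halt, Load}, add states with every successor in Z. Z1 = {Idle, Send, Halt, Load}; Z2 = {Idle, Send, Halt, Ack, Load}; fixed.
Sat(AF (recv & req)) = {Idle, Send, Halt, Ack, Load}
|Sat(AF (recv & req))| = |{Idle, Send, Halt, Ack, Load}| = 5.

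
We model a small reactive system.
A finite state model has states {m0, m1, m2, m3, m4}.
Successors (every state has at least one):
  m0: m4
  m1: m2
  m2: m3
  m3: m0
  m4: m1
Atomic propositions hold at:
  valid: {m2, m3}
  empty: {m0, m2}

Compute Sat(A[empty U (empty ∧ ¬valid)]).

Sat(¬valid) = {m0, m1, m4}
Sat(empty ∧ ¬valid) = {m0}
A[empty U (empty ∧ ¬valid)]: least fixpoint, start Z0 = Sat((empty ∧ ¬valid)) = {m0}, add states in Sat(empty) with every successor in Z. Already a fixed point.
Sat(A[empty U (empty ∧ ¬valid)]) = {m0}

{m0}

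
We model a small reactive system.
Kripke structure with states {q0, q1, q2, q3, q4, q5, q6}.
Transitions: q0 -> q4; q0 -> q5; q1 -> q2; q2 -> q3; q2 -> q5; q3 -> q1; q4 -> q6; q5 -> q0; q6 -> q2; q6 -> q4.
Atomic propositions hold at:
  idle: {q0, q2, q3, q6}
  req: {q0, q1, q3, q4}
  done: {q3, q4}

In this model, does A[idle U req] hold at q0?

A[idle U req]: least fixpoint, start Z0 = Sat(req) = {q0, q1, q3, q4}, add states in Sat(idle) with every successor in Z. Already a fixed point.
Sat(A[idle U req]) = {q0, q1, q3, q4}
q0 ∈ Sat(A[idle U req]) = {q0, q1, q3, q4}, so the formula holds at q0.

Yes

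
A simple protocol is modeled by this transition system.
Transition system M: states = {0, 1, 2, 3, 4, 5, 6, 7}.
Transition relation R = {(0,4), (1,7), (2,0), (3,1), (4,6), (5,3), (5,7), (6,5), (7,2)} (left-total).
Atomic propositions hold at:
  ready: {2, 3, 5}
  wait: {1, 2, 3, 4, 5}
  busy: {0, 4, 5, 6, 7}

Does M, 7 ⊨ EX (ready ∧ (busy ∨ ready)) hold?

Yes

Sat(busy ∨ ready) = {0, 2, 3, 4, 5, 6, 7}
Sat(ready ∧ (busy ∨ ready)) = {2, 3, 5}
Sat(EX (ready ∧ (busy ∨ ready))) = {s : some successor in {2, 3, 5}} = {5, 6, 7}
7 ∈ Sat(EX (ready ∧ (busy ∨ ready))) = {5, 6, 7}, so the formula holds at 7.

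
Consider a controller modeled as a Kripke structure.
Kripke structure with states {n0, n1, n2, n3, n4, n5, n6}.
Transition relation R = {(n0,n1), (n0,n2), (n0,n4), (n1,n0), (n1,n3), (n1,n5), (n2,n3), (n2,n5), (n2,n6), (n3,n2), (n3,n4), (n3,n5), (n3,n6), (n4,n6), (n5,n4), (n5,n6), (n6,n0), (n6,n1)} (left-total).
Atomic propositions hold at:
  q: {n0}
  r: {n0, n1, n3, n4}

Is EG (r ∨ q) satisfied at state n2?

No

Sat(r ∨ q) = {n0, n1, n3, n4}
EG (r ∨ q): greatest fixpoint, start Z0 = {n0, n1, n3, n4}, keep only states in Sat with some successor in Z. Z1 = {n0, n1, n3}; Z2 = {n0, n1}; fixed.
Sat(EG (r ∨ q)) = {n0, n1}
n2 ∉ Sat(EG (r ∨ q)) = {n0, n1}, so the formula does not hold at n2.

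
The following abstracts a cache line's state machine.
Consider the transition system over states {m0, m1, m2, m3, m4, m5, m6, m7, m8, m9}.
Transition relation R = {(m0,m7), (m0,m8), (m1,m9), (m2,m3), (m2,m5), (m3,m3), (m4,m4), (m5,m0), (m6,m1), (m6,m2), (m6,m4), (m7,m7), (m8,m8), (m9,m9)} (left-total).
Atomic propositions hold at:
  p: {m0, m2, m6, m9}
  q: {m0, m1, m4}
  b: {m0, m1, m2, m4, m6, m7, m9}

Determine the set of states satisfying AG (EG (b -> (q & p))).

{m3, m8}

Sat(q & p) = {m0}
Sat(b -> (q & p)) = {m0, m3, m5, m8}
EG (b -> (q & p)): greatest fixpoint, start Z0 = {m0, m3, m5, m8}, keep only states in Sat with some successor in Z. Already a fixed point.
Sat(EG (b -> (q & p))) = {m0, m3, m5, m8}
AG (EG (b -> (q & p))): greatest fixpoint, start Z0 = {m0, m3, m5, m8}, keep only states in Sat with every successor in Z. Z1 = {m3, m5, m8}; Z2 = {m3, m8}; fixed.
Sat(AG (EG (b -> (q & p)))) = {m3, m8}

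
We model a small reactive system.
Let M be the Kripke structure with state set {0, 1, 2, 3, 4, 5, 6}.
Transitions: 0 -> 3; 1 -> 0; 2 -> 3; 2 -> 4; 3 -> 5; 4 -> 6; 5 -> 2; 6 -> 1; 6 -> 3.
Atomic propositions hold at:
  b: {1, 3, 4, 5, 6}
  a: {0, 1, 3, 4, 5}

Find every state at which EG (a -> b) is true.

Sat(a -> b) = {1, 2, 3, 4, 5, 6}
EG (a -> b): greatest fixpoint, start Z0 = {1, 2, 3, 4, 5, 6}, keep only states in Sat with some successor in Z. Z1 = {2, 3, 4, 5, 6}; fixed.
Sat(EG (a -> b)) = {2, 3, 4, 5, 6}

{2, 3, 4, 5, 6}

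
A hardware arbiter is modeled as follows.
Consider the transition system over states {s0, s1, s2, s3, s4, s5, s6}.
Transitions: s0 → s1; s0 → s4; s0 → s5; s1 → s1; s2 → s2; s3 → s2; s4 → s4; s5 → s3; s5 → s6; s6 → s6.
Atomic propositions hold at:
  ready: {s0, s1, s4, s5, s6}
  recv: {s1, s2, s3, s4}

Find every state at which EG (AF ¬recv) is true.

{s0, s5, s6}

Sat(¬recv) = {s0, s5, s6}
AF ¬recv: least fixpoint, start Z0 = {s0, s5, s6}, add states with every successor in Z. Already a fixed point.
Sat(AF ¬recv) = {s0, s5, s6}
EG (AF ¬recv): greatest fixpoint, start Z0 = {s0, s5, s6}, keep only states in Sat with some successor in Z. Already a fixed point.
Sat(EG (AF ¬recv)) = {s0, s5, s6}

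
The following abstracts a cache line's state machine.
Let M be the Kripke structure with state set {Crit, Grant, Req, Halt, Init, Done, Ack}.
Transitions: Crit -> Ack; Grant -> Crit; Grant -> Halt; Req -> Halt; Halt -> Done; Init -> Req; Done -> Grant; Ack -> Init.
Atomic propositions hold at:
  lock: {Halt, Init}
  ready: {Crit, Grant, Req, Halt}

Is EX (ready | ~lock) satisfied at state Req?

Sat(~lock) = {Crit, Grant, Req, Done, Ack}
Sat(ready | ~lock) = {Crit, Grant, Req, Halt, Done, Ack}
Sat(EX (ready | ~lock)) = {s : some successor in {Crit, Grant, Req, Halt, Done, Ack}} = {Crit, Grant, Req, Halt, Init, Done}
Req ∈ Sat(EX (ready | ~lock)) = {Crit, Grant, Req, Halt, Init, Done}, so the formula holds at Req.

Yes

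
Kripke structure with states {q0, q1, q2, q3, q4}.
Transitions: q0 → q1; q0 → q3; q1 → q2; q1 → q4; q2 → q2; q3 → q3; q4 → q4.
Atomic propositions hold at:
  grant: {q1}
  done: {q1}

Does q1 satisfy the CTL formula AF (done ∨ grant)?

Sat(done ∨ grant) = {q1}
AF (done ∨ grant): least fixpoint, start Z0 = {q1}, add states with every successor in Z. Already a fixed point.
Sat(AF (done ∨ grant)) = {q1}
q1 ∈ Sat(AF (done ∨ grant)) = {q1}, so the formula holds at q1.

Yes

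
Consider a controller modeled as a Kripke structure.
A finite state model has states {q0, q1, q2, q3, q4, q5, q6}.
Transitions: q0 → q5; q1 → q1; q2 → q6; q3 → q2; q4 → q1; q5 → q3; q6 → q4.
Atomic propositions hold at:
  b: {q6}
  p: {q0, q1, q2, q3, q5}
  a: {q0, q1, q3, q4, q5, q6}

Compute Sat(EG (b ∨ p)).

{q1}

Sat(b ∨ p) = {q0, q1, q2, q3, q5, q6}
EG (b ∨ p): greatest fixpoint, start Z0 = {q0, q1, q2, q3, q5, q6}, keep only states in Sat with some successor in Z. Z1 = {q0, q1, q2, q3, q5}; Z2 = {q0, q1, q3, q5}; Z3 = {q0, q1, q5}; Z4 = {q0, q1}; Z5 = {q1}; fixed.
Sat(EG (b ∨ p)) = {q1}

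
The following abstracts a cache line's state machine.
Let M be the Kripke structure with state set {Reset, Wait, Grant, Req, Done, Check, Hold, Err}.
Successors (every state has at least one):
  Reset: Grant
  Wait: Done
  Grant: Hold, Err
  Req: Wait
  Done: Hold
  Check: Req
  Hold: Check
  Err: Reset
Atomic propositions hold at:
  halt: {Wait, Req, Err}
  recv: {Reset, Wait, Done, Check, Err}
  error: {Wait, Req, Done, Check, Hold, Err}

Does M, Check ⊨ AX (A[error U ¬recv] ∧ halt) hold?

Sat(¬recv) = {Grant, Req, Hold}
A[error U ¬recv]: least fixpoint, start Z0 = Sat(¬recv) = {Grant, Req, Hold}, add states in Sat(error) with every successor in Z. Z1 = {Grant, Req, Done, Check, Hold}; Z2 = {Wait, Grant, Req, Done, Check, Hold}; fixed.
Sat(A[error U ¬recv]) = {Wait, Grant, Req, Done, Check, Hold}
Sat(A[error U ¬recv] ∧ halt) = {Wait, Req}
Sat(AX (A[error U ¬recv] ∧ halt)) = {s : every successor in {Wait, Req}} = {Req, Check}
Check ∈ Sat(AX (A[error U ¬recv] ∧ halt)) = {Req, Check}, so the formula holds at Check.

Yes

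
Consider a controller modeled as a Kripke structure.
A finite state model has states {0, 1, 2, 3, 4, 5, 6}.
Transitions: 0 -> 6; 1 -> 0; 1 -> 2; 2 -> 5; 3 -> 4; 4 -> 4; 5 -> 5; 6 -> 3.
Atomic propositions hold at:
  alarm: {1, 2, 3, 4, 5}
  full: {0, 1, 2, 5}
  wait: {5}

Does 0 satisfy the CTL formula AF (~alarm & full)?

Yes

Sat(~alarm) = {0, 6}
Sat(~alarm & full) = {0}
AF (~alarm & full): least fixpoint, start Z0 = {0}, add states with every successor in Z. Already a fixed point.
Sat(AF (~alarm & full)) = {0}
0 ∈ Sat(AF (~alarm & full)) = {0}, so the formula holds at 0.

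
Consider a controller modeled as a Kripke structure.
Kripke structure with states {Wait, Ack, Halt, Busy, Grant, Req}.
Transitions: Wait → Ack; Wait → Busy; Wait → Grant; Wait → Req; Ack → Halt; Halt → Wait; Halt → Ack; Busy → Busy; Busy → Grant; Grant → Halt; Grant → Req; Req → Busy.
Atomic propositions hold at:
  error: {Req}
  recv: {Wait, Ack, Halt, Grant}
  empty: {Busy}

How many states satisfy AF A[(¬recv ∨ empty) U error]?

Sat(¬recv) = {Busy, Req}
Sat(¬recv ∨ empty) = {Busy, Req}
A[(¬recv ∨ empty) U error]: least fixpoint, start Z0 = Sat(error) = {Req}, add states in Sat(¬recv ∨ empty) with every successor in Z. Already a fixed point.
Sat(A[(¬recv ∨ empty) U error]) = {Req}
AF A[(¬recv ∨ empty) U error]: least fixpoint, start Z0 = {Req}, add states with every successor in Z. Already a fixed point.
Sat(AF A[(¬recv ∨ empty) U error]) = {Req}
|Sat(AF A[(¬recv ∨ empty) U error])| = |{Req}| = 1.

1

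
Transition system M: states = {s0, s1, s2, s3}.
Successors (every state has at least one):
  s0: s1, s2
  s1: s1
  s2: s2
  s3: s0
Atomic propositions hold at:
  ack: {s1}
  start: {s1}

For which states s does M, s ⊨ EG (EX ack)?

{s0, s1}

Sat(EX ack) = {s : some successor in {s1}} = {s0, s1}
EG (EX ack): greatest fixpoint, start Z0 = {s0, s1}, keep only states in Sat with some successor in Z. Already a fixed point.
Sat(EG (EX ack)) = {s0, s1}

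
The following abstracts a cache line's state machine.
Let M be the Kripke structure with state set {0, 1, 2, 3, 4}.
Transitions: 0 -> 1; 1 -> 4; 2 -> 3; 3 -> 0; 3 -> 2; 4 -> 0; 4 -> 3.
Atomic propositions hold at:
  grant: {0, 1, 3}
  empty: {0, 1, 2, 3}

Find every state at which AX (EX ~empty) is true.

{0}

Sat(~empty) = {4}
Sat(EX ~empty) = {s : some successor in {4}} = {1}
Sat(AX (EX ~empty)) = {s : every successor in {1}} = {0}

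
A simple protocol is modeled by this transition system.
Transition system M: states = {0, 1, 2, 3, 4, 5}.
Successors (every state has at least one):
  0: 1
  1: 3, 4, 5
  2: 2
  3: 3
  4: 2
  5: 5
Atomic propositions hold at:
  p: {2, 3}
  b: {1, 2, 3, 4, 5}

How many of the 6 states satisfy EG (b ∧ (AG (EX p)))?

Sat(EX p) = {s : some successor in {2, 3}} = {1, 2, 3, 4}
AG (EX p): greatest fixpoint, start Z0 = {1, 2, 3, 4}, keep only states in Sat with every successor in Z. Z1 = {2, 3, 4}; fixed.
Sat(AG (EX p)) = {2, 3, 4}
Sat(b ∧ (AG (EX p))) = {2, 3, 4}
EG (b ∧ (AG (EX p))): greatest fixpoint, start Z0 = {2, 3, 4}, keep only states in Sat with some successor in Z. Already a fixed point.
Sat(EG (b ∧ (AG (EX p)))) = {2, 3, 4}
|Sat(EG (b ∧ (AG (EX p))))| = |{2, 3, 4}| = 3.

3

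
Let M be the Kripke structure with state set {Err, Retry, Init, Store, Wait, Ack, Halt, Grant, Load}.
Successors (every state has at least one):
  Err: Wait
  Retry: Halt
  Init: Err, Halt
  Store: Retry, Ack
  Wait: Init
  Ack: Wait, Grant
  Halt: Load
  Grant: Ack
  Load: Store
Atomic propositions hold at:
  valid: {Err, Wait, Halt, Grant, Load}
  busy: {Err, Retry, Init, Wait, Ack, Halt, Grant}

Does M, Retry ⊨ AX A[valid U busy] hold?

A[valid U busy]: least fixpoint, start Z0 = Sat(busy) = {Err, Retry, Init, Wait, Ack, Halt, Grant}, add states in Sat(valid) with every successor in Z. Already a fixed point.
Sat(A[valid U busy]) = {Err, Retry, Init, Wait, Ack, Halt, Grant}
Sat(AX A[valid U busy]) = {s : every successor in {Err, Retry, Init, Wait, Ack, Halt, Grant}} = {Err, Retry, Init, Store, Wait, Ack, Grant}
Retry ∈ Sat(AX A[valid U busy]) = {Err, Retry, Init, Store, Wait, Ack, Grant}, so the formula holds at Retry.

Yes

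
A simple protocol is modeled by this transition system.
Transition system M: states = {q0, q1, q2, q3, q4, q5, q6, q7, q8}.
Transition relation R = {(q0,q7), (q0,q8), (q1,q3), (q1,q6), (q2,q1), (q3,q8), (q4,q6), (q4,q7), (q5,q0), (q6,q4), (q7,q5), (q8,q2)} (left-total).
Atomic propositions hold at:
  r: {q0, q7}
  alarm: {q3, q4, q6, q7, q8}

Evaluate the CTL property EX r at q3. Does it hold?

No

Sat(EX r) = {s : some successor in {q0, q7}} = {q0, q4, q5}
q3 ∉ Sat(EX r) = {q0, q4, q5}, so the formula does not hold at q3.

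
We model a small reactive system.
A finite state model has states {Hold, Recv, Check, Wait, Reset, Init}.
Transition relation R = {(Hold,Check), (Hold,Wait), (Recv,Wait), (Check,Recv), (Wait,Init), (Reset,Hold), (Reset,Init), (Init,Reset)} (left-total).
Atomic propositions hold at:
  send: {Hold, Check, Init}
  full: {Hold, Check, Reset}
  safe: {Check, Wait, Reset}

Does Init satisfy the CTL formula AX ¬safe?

Sat(¬safe) = {Hold, Recv, Init}
Sat(AX ¬safe) = {s : every successor in {Hold, Recv, Init}} = {Check, Wait, Reset}
Init ∉ Sat(AX ¬safe) = {Check, Wait, Reset}, so the formula does not hold at Init.

No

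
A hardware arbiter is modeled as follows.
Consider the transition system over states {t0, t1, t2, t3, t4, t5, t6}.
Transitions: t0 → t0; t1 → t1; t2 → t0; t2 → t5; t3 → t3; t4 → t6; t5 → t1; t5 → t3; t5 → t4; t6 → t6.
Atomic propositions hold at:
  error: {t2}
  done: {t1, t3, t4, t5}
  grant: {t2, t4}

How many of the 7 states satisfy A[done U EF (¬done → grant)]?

5

Sat(¬done) = {t0, t2, t6}
Sat(¬done → grant) = {t1, t2, t3, t4, t5}
EF (¬done → grant): least fixpoint, start Z0 = {t1, t2, t3, t4, t5}, add states with some successor in Z. Already a fixed point.
Sat(EF (¬done → grant)) = {t1, t2, t3, t4, t5}
A[done U EF (¬done → grant)]: least fixpoint, start Z0 = Sat(EF (¬done → grant)) = {t1, t2, t3, t4, t5}, add states in Sat(done) with every successor in Z. Already a fixed point.
Sat(A[done U EF (¬done → grant)]) = {t1, t2, t3, t4, t5}
|Sat(A[done U EF (¬done → grant)])| = |{t1, t2, t3, t4, t5}| = 5.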